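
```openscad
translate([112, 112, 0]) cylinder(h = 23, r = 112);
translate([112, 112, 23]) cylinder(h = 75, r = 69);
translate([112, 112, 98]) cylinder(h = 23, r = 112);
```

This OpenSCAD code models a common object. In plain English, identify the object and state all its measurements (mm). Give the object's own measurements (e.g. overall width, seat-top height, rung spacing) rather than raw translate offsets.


A spool: two coaxial disc flanges of radius 112 mm and thickness 23 mm, joined by a core cylinder of radius 69 mm and height 75 mm. The lower flange rests on z = 0 and the three cylinders share a vertical axis.


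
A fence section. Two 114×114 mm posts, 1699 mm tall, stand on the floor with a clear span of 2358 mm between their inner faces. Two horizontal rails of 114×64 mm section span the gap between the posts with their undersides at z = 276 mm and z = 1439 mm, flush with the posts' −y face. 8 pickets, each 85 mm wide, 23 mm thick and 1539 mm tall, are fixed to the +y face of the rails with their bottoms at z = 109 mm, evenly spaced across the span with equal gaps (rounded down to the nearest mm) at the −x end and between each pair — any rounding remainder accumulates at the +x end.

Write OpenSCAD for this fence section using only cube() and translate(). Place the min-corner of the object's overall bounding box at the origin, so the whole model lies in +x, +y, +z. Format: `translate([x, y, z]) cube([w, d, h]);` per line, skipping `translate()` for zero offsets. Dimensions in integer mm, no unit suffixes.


cube([114, 114, 1699]);
translate([2472, 0, 0]) cube([114, 114, 1699]);
translate([114, 0, 276]) cube([2358, 114, 64]);
translate([114, 0, 1439]) cube([2358, 114, 64]);
translate([300, 114, 109]) cube([85, 23, 1539]);
translate([571, 114, 109]) cube([85, 23, 1539]);
translate([842, 114, 109]) cube([85, 23, 1539]);
translate([1113, 114, 109]) cube([85, 23, 1539]);
translate([1384, 114, 109]) cube([85, 23, 1539]);
translate([1655, 114, 109]) cube([85, 23, 1539]);
translate([1926, 114, 109]) cube([85, 23, 1539]);
translate([2197, 114, 109]) cube([85, 23, 1539]);


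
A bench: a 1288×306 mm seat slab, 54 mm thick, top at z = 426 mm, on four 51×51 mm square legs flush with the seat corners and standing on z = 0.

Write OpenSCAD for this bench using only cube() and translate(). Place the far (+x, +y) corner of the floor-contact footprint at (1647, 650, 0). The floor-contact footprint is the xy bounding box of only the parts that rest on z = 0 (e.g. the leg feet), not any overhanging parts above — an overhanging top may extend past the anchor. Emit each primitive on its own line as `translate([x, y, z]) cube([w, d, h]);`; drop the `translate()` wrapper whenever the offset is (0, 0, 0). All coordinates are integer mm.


translate([359, 344, 372]) cube([1288, 306, 54]);
translate([359, 344, 0]) cube([51, 51, 372]);
translate([359, 599, 0]) cube([51, 51, 372]);
translate([1596, 344, 0]) cube([51, 51, 372]);
translate([1596, 599, 0]) cube([51, 51, 372]);


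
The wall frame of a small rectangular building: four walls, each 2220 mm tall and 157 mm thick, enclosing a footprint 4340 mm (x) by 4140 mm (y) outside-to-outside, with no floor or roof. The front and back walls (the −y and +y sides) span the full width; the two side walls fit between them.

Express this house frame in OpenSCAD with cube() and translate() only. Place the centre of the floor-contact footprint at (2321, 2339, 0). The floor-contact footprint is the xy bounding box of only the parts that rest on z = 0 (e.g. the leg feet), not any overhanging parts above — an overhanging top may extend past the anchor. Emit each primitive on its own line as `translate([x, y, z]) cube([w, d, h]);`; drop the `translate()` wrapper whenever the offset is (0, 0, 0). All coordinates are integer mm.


translate([151, 269, 0]) cube([4340, 157, 2220]);
translate([151, 4252, 0]) cube([4340, 157, 2220]);
translate([151, 426, 0]) cube([157, 3826, 2220]);
translate([4334, 426, 0]) cube([157, 3826, 2220]);


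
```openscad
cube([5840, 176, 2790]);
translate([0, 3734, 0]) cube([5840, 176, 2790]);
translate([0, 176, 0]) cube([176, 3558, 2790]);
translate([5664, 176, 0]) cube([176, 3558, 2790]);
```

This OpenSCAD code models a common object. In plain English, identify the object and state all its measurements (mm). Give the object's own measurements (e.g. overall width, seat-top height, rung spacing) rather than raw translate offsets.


The wall frame of a small rectangular building: four walls, each 2790 mm tall and 176 mm thick, enclosing a footprint 5840 mm (x) by 3910 mm (y) outside-to-outside, with no floor or roof. The front and back walls (the −y and +y sides) span the full width; the two side walls fit between them.


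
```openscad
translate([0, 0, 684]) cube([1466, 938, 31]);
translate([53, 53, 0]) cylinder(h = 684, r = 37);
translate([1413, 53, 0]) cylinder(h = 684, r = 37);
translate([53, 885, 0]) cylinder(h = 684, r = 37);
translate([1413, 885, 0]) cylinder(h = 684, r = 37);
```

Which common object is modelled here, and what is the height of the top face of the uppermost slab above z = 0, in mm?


A table. The table height is 715 mm.

A 1466×938×31 slab sits at z = 684 on four Ø74 mm round legs — a table. The top surface is at 684 + 31 = 715 mm.


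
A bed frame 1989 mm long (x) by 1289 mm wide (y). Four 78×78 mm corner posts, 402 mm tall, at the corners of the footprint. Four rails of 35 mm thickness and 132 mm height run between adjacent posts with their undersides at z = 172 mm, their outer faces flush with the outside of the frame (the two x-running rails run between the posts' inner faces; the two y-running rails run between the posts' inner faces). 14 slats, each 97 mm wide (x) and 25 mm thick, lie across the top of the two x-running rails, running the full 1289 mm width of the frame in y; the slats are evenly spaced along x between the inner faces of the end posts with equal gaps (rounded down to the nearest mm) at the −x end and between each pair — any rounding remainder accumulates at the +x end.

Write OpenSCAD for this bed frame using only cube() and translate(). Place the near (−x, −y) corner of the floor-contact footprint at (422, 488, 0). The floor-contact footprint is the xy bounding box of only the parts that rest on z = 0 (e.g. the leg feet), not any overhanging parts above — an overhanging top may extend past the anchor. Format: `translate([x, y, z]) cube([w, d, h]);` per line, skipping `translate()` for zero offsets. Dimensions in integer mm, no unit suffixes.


translate([422, 488, 0]) cube([78, 78, 402]);
translate([422, 1699, 0]) cube([78, 78, 402]);
translate([2333, 488, 0]) cube([78, 78, 402]);
translate([2333, 1699, 0]) cube([78, 78, 402]);
translate([500, 488, 172]) cube([1833, 35, 132]);
translate([500, 1742, 172]) cube([1833, 35, 132]);
translate([422, 566, 172]) cube([35, 1133, 132]);
translate([2376, 566, 172]) cube([35, 1133, 132]);
translate([531, 488, 304]) cube([97, 1289, 25]);
translate([659, 488, 304]) cube([97, 1289, 25]);
translate([787, 488, 304]) cube([97, 1289, 25]);
translate([915, 488, 304]) cube([97, 1289, 25]);
translate([1043, 488, 304]) cube([97, 1289, 25]);
translate([1171, 488, 304]) cube([97, 1289, 25]);
translate([1299, 488, 304]) cube([97, 1289, 25]);
translate([1427, 488, 304]) cube([97, 1289, 25]);
translate([1555, 488, 304]) cube([97, 1289, 25]);
translate([1683, 488, 304]) cube([97, 1289, 25]);
translate([1811, 488, 304]) cube([97, 1289, 25]);
translate([1939, 488, 304]) cube([97, 1289, 25]);
translate([2067, 488, 304]) cube([97, 1289, 25]);
translate([2195, 488, 304]) cube([97, 1289, 25]);


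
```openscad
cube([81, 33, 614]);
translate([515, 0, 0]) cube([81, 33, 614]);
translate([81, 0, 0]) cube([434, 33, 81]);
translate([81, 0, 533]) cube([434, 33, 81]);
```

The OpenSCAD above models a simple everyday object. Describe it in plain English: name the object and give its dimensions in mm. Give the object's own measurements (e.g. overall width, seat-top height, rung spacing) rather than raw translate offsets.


A rectangular picture frame lying in the x–z plane (depth along y). The opening is 434 mm wide (x) by 452 mm tall (z), surrounded by a border 81 mm wide on all four sides. The frame is 33 mm deep and is made of two full-height vertical stiles with two horizontal rails fitted between them.


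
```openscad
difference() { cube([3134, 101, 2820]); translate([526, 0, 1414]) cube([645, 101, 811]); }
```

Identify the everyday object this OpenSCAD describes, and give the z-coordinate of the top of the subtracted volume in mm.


A wall with a window opening. The window head height is 2225 mm.

A wall with a rectangular opening subtracted — a window. Sill at z = 1414, opening 811 mm tall, so the head is at 1414 + 811 = 2225 mm.


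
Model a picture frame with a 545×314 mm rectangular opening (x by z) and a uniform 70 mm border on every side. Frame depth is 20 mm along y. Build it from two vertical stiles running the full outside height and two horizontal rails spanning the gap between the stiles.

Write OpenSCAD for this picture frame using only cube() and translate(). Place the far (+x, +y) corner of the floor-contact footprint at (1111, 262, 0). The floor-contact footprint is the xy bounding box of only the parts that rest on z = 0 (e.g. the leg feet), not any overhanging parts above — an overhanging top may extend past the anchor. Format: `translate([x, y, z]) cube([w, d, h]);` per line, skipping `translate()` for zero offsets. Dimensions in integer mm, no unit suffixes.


translate([426, 242, 0]) cube([70, 20, 454]);
translate([1041, 242, 0]) cube([70, 20, 454]);
translate([496, 242, 0]) cube([545, 20, 70]);
translate([496, 242, 384]) cube([545, 20, 70]);


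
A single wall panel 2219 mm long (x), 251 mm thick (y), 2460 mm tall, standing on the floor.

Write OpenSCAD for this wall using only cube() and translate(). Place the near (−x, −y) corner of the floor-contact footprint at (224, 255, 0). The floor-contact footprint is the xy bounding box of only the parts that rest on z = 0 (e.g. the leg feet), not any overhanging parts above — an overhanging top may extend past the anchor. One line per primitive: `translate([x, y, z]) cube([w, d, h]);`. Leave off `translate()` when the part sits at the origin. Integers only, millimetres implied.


translate([224, 255, 0]) cube([2219, 251, 2460]);


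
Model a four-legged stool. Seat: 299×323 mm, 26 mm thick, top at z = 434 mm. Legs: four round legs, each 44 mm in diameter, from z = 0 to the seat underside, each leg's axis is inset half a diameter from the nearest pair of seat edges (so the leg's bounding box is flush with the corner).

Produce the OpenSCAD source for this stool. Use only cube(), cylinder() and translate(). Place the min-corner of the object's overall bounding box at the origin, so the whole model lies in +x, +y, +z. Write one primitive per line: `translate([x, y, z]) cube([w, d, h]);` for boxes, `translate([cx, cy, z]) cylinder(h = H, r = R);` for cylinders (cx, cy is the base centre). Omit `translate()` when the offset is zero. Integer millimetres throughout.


translate([0, 0, 408]) cube([299, 323, 26]);
translate([22, 22, 0]) cylinder(h = 408, r = 22);
translate([277, 22, 0]) cylinder(h = 408, r = 22);
translate([22, 301, 0]) cylinder(h = 408, r = 22);
translate([277, 301, 0]) cylinder(h = 408, r = 22);


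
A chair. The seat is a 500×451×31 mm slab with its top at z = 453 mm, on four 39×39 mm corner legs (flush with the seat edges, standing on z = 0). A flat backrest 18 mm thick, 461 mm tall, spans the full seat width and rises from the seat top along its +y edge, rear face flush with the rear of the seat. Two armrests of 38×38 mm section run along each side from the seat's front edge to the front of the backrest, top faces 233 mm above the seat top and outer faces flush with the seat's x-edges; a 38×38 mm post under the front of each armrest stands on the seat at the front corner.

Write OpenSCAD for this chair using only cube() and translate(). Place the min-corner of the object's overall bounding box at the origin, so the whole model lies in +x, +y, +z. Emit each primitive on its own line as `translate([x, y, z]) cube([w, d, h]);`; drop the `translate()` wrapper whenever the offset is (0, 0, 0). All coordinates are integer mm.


// leg_h = 453 - 31 = 422
// arm post h = 233 - 38 = 195
translate([0, 0, 422]) cube([500, 451, 31]);
cube([39, 39, 422]);
translate([461, 0, 0]) cube([39, 39, 422]);
translate([0, 412, 0]) cube([39, 39, 422]);
translate([461, 412, 0]) cube([39, 39, 422]);
translate([0, 433, 453]) cube([500, 18, 461]);
translate([0, 0, 648]) cube([38, 433, 38]);
translate([462, 0, 648]) cube([38, 433, 38]);
translate([0, 0, 453]) cube([38, 38, 195]);
translate([462, 0, 453]) cube([38, 38, 195]);


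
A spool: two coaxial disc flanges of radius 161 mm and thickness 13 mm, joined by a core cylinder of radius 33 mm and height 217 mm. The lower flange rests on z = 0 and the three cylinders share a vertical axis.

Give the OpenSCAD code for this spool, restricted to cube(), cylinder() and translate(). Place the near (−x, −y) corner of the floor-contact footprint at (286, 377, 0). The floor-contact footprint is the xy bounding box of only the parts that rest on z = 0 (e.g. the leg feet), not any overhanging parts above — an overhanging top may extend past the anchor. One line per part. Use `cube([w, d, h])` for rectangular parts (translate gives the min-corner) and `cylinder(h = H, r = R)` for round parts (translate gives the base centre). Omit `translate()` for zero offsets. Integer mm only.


translate([447, 538, 0]) cylinder(h = 13, r = 161);
translate([447, 538, 13]) cylinder(h = 217, r = 33);
translate([447, 538, 230]) cylinder(h = 13, r = 161);


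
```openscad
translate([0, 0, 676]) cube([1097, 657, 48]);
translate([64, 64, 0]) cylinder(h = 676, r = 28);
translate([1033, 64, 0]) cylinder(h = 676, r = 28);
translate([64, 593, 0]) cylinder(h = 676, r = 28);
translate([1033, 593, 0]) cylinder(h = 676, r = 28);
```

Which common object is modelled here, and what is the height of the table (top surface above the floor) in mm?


A table. The table height is 724 mm.

A 1097×657×48 slab sits at z = 676 on four Ø56 mm round legs — a table. The top surface is at 676 + 48 = 724 mm.


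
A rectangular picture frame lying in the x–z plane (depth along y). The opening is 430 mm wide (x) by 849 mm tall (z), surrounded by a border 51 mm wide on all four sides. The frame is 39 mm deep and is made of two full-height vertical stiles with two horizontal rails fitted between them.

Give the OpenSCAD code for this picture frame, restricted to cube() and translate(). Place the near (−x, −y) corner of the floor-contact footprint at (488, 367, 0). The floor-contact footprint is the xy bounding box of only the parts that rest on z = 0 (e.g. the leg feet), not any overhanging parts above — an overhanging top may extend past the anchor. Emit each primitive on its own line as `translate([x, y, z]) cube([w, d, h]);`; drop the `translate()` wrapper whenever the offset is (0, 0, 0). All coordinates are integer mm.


translate([488, 367, 0]) cube([51, 39, 951]);
translate([969, 367, 0]) cube([51, 39, 951]);
translate([539, 367, 0]) cube([430, 39, 51]);
translate([539, 367, 900]) cube([430, 39, 51]);


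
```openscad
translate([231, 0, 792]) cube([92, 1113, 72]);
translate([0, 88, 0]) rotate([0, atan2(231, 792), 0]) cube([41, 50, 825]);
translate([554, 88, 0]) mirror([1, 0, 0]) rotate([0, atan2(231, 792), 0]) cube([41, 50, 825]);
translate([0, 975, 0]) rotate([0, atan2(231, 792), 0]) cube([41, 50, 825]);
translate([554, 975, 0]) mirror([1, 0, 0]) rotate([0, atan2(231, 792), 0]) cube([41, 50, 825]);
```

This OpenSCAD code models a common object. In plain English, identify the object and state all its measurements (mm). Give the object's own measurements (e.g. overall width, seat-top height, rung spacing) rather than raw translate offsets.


A sawhorse. A 92×1113×72 mm beam (x, y, z) sits on two A-frame leg pairs. Each pair is two raked legs of 41×50 mm section (50 mm along y) splaying symmetrically in x. Each leg rises 792 mm vertically over 231 mm of horizontal reach and is 825 mm long along its own axis. Every leg's outer bottom edge rests on the floor and its outer top edge meets a bottom edge of the beam — the left legs (tilting toward +x) meet the beam's −x bottom edge, the right legs (their mirror images, tilting toward −x) meet its +x bottom edge — so the leg tops tuck under the beam, the beam's underside is 792 mm above the floor, and the feet are 554 mm apart outside-to-outside with the beam centred between them. The two leg pairs are set in 88 mm from either end of the beam.


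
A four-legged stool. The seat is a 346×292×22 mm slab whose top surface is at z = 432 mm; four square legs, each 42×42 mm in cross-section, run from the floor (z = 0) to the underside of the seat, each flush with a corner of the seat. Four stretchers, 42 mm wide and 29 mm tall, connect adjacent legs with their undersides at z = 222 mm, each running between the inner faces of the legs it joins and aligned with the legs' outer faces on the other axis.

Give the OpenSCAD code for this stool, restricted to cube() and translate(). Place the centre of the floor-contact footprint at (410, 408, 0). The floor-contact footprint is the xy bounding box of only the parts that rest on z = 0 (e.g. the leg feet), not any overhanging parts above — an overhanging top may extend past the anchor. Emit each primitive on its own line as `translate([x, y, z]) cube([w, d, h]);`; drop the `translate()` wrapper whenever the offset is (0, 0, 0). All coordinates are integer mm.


translate([237, 262, 410]) cube([346, 292, 22]);
translate([237, 262, 0]) cube([42, 42, 410]);
translate([541, 262, 0]) cube([42, 42, 410]);
translate([237, 512, 0]) cube([42, 42, 410]);
translate([541, 512, 0]) cube([42, 42, 410]);
translate([279, 262, 222]) cube([262, 42, 29]);
translate([279, 512, 222]) cube([262, 42, 29]);
translate([237, 304, 222]) cube([42, 208, 29]);
translate([541, 304, 222]) cube([42, 208, 29]);


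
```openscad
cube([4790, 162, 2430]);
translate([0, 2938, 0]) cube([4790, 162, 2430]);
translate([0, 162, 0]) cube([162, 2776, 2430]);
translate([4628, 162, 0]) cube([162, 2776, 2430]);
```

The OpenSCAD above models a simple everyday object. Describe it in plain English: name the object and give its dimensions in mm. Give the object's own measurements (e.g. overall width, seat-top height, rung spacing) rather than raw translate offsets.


The wall frame of a small rectangular building: four walls, each 2430 mm tall and 162 mm thick, enclosing a footprint 4790 mm (x) by 3100 mm (y) outside-to-outside, with no floor or roof. The front and back walls (the −y and +y sides) span the full width; the two side walls fit between them.


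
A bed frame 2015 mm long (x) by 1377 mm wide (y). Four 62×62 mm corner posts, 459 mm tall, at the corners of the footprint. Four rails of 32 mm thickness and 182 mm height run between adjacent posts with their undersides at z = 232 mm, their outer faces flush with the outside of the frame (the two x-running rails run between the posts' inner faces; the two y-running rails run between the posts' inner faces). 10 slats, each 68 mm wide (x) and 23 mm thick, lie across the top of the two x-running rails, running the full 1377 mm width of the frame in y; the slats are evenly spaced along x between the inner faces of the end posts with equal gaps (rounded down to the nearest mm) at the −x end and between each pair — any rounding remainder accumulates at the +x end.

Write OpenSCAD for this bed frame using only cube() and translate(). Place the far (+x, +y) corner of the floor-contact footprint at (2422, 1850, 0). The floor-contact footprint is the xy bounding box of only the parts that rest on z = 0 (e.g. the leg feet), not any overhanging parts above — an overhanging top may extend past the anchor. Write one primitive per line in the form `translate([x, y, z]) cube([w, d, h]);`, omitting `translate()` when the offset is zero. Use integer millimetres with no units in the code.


translate([407, 473, 0]) cube([62, 62, 459]);
translate([407, 1788, 0]) cube([62, 62, 459]);
translate([2360, 473, 0]) cube([62, 62, 459]);
translate([2360, 1788, 0]) cube([62, 62, 459]);
translate([469, 473, 232]) cube([1891, 32, 182]);
translate([469, 1818, 232]) cube([1891, 32, 182]);
translate([407, 535, 232]) cube([32, 1253, 182]);
translate([2390, 535, 232]) cube([32, 1253, 182]);
translate([579, 473, 414]) cube([68, 1377, 23]);
translate([757, 473, 414]) cube([68, 1377, 23]);
translate([935, 473, 414]) cube([68, 1377, 23]);
translate([1113, 473, 414]) cube([68, 1377, 23]);
translate([1291, 473, 414]) cube([68, 1377, 23]);
translate([1469, 473, 414]) cube([68, 1377, 23]);
translate([1647, 473, 414]) cube([68, 1377, 23]);
translate([1825, 473, 414]) cube([68, 1377, 23]);
translate([2003, 473, 414]) cube([68, 1377, 23]);
translate([2181, 473, 414]) cube([68, 1377, 23]);


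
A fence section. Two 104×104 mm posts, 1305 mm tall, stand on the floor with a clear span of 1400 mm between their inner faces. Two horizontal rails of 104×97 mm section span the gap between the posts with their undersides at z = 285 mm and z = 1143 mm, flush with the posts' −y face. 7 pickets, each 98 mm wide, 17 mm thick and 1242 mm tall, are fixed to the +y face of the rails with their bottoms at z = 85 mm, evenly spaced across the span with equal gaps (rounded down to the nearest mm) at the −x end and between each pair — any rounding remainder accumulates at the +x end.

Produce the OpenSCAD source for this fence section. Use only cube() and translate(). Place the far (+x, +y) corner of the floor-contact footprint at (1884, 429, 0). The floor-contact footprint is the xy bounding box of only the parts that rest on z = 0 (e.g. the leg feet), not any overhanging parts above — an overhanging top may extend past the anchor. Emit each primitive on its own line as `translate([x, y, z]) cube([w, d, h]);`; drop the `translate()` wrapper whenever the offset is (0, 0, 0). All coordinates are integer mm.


translate([276, 325, 0]) cube([104, 104, 1305]);
translate([1780, 325, 0]) cube([104, 104, 1305]);
translate([380, 325, 285]) cube([1400, 104, 97]);
translate([380, 325, 1143]) cube([1400, 104, 97]);
translate([469, 429, 85]) cube([98, 17, 1242]);
translate([656, 429, 85]) cube([98, 17, 1242]);
translate([843, 429, 85]) cube([98, 17, 1242]);
translate([1030, 429, 85]) cube([98, 17, 1242]);
translate([1217, 429, 85]) cube([98, 17, 1242]);
translate([1404, 429, 85]) cube([98, 17, 1242]);
translate([1591, 429, 85]) cube([98, 17, 1242]);


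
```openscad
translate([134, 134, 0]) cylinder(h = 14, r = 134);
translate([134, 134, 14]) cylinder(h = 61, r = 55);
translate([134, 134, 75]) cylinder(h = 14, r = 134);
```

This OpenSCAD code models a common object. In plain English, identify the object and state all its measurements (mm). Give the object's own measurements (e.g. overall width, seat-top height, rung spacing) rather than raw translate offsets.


A spool: two coaxial disc flanges of radius 134 mm and thickness 14 mm, joined by a core cylinder of radius 55 mm and height 61 mm. The lower flange rests on z = 0 and the three cylinders share a vertical axis.


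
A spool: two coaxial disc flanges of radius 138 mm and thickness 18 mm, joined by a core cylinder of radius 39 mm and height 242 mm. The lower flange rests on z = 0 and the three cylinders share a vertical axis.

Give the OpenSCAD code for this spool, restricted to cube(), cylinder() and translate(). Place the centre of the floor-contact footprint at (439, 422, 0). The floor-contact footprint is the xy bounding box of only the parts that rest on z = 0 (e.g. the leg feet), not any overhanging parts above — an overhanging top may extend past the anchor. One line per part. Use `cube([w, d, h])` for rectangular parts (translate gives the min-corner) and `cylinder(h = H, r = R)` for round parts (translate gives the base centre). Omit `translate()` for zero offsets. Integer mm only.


translate([439, 422, 0]) cylinder(h = 18, r = 138);
translate([439, 422, 18]) cylinder(h = 242, r = 39);
translate([439, 422, 260]) cylinder(h = 18, r = 138);


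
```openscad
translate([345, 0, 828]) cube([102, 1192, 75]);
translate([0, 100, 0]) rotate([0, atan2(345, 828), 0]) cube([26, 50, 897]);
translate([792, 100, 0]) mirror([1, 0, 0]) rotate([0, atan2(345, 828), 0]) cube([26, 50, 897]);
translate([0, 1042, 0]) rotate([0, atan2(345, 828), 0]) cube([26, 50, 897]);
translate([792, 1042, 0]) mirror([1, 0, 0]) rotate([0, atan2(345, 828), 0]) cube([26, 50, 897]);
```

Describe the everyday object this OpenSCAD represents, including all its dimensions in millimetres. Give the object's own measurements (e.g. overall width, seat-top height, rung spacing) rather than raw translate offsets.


A sawhorse. A 102×1192×75 mm beam (x, y, z) sits on two A-frame leg pairs. Each pair is two raked legs of 26×50 mm section (50 mm along y) splaying symmetrically in x. Each leg rises 828 mm vertically over 345 mm of horizontal reach and is 897 mm long along its own axis. Every leg's outer bottom edge rests on the floor and its outer top edge meets a bottom edge of the beam — the left legs (tilting toward +x) meet the beam's −x bottom edge, the right legs (their mirror images, tilting toward −x) meet its +x bottom edge — so the leg tops tuck under the beam, the beam's underside is 828 mm above the floor, and the feet are 792 mm apart outside-to-outside with the beam centred between them. The two leg pairs are set in 100 mm from either end of the beam.


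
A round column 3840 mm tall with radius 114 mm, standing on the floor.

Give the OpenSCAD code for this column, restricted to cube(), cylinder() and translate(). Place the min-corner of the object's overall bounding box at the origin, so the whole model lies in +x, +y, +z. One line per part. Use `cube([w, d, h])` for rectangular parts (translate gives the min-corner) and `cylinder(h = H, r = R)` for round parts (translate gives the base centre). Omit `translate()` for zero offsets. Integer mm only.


translate([114, 114, 0]) cylinder(h = 3840, r = 114);


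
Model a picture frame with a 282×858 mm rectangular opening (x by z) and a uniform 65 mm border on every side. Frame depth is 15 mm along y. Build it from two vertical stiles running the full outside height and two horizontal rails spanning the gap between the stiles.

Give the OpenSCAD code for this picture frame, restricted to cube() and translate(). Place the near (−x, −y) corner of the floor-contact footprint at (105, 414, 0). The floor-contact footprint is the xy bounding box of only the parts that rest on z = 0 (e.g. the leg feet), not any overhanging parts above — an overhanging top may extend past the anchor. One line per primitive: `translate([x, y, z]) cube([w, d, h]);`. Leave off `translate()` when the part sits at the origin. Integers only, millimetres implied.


translate([105, 414, 0]) cube([65, 15, 988]);
translate([452, 414, 0]) cube([65, 15, 988]);
translate([170, 414, 0]) cube([282, 15, 65]);
translate([170, 414, 923]) cube([282, 15, 65]);


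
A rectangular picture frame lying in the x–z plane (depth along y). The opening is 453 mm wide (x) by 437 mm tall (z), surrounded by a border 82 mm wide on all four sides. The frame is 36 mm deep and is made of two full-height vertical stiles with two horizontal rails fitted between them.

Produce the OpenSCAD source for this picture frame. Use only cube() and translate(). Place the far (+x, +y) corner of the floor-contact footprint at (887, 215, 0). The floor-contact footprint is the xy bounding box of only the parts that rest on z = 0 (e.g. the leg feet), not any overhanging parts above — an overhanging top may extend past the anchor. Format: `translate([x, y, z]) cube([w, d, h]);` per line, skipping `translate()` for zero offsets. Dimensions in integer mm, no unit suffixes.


translate([270, 179, 0]) cube([82, 36, 601]);
translate([805, 179, 0]) cube([82, 36, 601]);
translate([352, 179, 0]) cube([453, 36, 82]);
translate([352, 179, 519]) cube([453, 36, 82]);


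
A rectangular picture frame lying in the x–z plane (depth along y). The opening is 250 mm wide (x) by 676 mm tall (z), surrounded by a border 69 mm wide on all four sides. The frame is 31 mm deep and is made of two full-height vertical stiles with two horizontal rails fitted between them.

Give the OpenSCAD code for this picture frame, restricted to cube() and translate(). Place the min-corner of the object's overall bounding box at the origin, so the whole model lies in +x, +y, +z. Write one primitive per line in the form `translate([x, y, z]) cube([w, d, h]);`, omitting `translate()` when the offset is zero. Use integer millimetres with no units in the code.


cube([69, 31, 814]);
translate([319, 0, 0]) cube([69, 31, 814]);
translate([69, 0, 0]) cube([250, 31, 69]);
translate([69, 0, 745]) cube([250, 31, 69]);


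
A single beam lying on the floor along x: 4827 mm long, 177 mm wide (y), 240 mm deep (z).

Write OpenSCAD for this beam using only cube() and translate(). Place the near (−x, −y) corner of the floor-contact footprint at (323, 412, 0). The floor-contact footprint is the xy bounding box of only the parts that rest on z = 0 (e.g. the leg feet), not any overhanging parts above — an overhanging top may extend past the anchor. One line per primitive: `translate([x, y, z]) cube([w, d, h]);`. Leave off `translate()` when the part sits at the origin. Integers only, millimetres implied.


translate([323, 412, 0]) cube([4827, 177, 240]);


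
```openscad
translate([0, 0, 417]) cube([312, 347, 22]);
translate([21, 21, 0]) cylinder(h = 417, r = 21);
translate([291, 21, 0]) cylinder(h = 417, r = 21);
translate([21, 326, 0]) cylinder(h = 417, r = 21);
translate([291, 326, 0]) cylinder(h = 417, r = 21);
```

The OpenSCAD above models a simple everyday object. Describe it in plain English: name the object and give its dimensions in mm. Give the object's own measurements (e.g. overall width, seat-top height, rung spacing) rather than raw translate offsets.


A four-legged stool. The seat is a 312×347×22 mm slab whose top surface is at z = 439 mm; four round legs, each 42 mm in diameter, run from the floor (z = 0) to the underside of the seat, each leg's axis is inset half a diameter from the nearest pair of seat edges (so the leg's bounding box is flush with the corner).


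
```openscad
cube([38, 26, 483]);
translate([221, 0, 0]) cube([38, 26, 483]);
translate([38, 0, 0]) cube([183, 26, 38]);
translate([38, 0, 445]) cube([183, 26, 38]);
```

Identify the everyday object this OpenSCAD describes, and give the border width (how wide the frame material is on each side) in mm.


A picture frame. The border width is 38 mm.

Four thin pieces enclosing a rectangular opening — a picture frame. The two full-height stiles are 483 mm tall; the top rail sits at z = 445 and is 38 mm tall, so the border above the opening is 483 − 445 = 38 mm, matching the stile x-width.


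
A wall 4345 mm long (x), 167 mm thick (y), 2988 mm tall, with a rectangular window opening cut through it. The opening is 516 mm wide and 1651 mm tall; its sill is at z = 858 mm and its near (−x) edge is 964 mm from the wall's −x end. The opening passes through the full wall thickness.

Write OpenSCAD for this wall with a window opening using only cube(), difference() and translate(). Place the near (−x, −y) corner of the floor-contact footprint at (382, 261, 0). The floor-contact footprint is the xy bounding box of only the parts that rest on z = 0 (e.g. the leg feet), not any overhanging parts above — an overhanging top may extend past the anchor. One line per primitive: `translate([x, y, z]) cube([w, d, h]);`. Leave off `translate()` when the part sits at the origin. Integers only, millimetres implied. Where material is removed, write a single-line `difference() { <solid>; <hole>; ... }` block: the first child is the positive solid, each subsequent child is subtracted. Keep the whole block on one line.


difference() { translate([382, 261, 0]) cube([4345, 167, 2988]); translate([1346, 261, 858]) cube([516, 167, 1651]); }


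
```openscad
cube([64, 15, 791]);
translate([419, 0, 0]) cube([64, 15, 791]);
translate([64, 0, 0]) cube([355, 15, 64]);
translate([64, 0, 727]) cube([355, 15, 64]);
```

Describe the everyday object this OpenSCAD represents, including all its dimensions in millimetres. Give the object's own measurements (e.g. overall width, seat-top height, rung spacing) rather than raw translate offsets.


A rectangular picture frame lying in the x–z plane (depth along y). The opening is 355 mm wide (x) by 663 mm tall (z), surrounded by a border 64 mm wide on all four sides. The frame is 15 mm deep and is made of two full-height vertical stiles with two horizontal rails fitted between them.


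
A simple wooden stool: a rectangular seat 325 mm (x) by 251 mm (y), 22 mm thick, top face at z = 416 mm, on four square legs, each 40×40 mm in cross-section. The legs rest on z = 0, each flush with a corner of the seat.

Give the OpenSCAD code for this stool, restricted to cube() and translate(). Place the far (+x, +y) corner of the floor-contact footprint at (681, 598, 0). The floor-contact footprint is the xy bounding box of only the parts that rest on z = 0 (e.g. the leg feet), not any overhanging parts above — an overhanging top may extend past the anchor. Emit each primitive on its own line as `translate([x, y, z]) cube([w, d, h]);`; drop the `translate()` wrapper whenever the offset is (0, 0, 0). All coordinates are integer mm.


translate([356, 347, 394]) cube([325, 251, 22]);
translate([356, 347, 0]) cube([40, 40, 394]);
translate([641, 347, 0]) cube([40, 40, 394]);
translate([356, 558, 0]) cube([40, 40, 394]);
translate([641, 558, 0]) cube([40, 40, 394]);


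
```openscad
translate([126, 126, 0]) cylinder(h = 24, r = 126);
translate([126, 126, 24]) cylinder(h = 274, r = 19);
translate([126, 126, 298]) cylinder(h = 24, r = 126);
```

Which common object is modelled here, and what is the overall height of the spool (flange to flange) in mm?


A spool. The overall height is 322 mm.

Three coaxial cylinders, large–small–large — a spool. Two 24 mm flanges and a 274 mm core give 24 + 274 + 24 = 322 mm.


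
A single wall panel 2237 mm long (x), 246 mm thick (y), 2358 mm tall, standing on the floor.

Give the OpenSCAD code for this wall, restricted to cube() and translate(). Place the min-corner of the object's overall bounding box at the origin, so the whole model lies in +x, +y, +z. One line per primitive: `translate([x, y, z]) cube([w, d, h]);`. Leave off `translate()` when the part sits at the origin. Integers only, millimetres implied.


cube([2237, 246, 2358]);


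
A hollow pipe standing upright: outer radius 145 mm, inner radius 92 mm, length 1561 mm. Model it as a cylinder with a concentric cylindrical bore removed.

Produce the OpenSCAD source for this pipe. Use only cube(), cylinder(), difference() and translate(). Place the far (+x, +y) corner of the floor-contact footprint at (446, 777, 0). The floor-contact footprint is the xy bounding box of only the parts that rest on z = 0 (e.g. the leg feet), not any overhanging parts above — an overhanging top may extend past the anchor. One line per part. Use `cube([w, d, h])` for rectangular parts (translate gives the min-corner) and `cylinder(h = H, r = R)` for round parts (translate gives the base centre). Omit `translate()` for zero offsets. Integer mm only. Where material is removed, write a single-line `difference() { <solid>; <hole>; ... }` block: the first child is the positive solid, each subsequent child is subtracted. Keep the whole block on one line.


difference() { translate([301, 632, 0]) cylinder(h = 1561, r = 145); translate([301, 632, 0]) cylinder(h = 1561, r = 92); }


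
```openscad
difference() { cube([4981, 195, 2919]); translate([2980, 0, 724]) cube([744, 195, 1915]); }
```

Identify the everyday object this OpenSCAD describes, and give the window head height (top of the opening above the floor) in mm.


A wall with a window opening. The window head height is 2639 mm.

A wall with a rectangular opening subtracted — a window. Sill at z = 724, opening 1915 mm tall, so the head is at 724 + 1915 = 2639 mm.


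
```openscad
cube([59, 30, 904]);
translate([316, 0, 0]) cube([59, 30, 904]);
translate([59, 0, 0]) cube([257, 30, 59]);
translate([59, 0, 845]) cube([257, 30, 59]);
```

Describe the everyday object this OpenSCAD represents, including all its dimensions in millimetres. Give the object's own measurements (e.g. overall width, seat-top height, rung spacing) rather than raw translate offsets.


A rectangular picture frame lying in the x–z plane (depth along y). The opening is 257 mm wide (x) by 786 mm tall (z), surrounded by a border 59 mm wide on all four sides. The frame is 30 mm deep and is made of two full-height vertical stiles with two horizontal rails fitted between them.


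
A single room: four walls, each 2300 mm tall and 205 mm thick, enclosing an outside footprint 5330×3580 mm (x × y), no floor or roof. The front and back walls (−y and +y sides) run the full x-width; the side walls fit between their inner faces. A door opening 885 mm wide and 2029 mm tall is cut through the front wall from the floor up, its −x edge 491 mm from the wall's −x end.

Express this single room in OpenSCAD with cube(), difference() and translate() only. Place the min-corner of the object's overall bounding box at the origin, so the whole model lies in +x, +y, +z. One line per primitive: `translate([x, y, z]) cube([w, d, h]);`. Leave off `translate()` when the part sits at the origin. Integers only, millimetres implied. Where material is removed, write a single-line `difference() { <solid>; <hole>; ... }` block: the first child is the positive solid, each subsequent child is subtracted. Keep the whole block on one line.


difference() { cube([5330, 205, 2300]); translate([491, 0, 0]) cube([885, 205, 2029]); }
translate([0, 3375, 0]) cube([5330, 205, 2300]);
translate([0, 205, 0]) cube([205, 3170, 2300]);
translate([5125, 205, 0]) cube([205, 3170, 2300]);


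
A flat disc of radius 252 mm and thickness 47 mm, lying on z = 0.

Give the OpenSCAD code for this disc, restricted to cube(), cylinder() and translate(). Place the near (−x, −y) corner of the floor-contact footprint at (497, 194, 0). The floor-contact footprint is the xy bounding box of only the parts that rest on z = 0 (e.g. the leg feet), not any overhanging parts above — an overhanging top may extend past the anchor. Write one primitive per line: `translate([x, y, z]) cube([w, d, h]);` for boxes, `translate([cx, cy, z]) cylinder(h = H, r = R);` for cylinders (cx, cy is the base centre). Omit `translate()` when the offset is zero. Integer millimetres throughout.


translate([749, 446, 0]) cylinder(h = 47, r = 252);


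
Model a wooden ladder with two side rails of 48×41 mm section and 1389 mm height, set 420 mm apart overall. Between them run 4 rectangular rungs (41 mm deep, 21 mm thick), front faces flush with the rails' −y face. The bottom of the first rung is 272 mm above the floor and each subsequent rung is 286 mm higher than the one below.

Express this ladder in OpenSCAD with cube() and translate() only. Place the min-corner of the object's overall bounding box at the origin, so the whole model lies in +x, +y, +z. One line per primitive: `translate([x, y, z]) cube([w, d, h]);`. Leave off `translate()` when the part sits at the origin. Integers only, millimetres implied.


cube([48, 41, 1389]);
translate([372, 0, 0]) cube([48, 41, 1389]);
translate([48, 0, 272]) cube([324, 41, 21]);
translate([48, 0, 558]) cube([324, 41, 21]);
translate([48, 0, 844]) cube([324, 41, 21]);
translate([48, 0, 1130]) cube([324, 41, 21]);


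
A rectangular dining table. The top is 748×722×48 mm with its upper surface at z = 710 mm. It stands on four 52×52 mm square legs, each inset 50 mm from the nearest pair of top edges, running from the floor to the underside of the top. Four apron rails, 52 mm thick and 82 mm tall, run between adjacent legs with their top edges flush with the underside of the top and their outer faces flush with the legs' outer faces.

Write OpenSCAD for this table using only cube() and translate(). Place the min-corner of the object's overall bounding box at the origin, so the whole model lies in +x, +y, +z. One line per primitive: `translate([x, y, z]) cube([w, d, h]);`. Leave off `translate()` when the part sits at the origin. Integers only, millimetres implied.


translate([0, 0, 662]) cube([748, 722, 48]);
translate([50, 50, 0]) cube([52, 52, 662]);
translate([646, 50, 0]) cube([52, 52, 662]);
translate([50, 620, 0]) cube([52, 52, 662]);
translate([646, 620, 0]) cube([52, 52, 662]);
translate([102, 50, 580]) cube([544, 52, 82]);
translate([102, 620, 580]) cube([544, 52, 82]);
translate([50, 102, 580]) cube([52, 518, 82]);
translate([646, 102, 580]) cube([52, 518, 82]);
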